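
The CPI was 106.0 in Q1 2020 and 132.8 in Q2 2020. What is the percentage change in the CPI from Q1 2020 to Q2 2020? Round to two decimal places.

Change = (132.8 − 106.0) / 106.0 × 100
       = 26.8 / 106.0 × 100 = 25.2830%

25.28%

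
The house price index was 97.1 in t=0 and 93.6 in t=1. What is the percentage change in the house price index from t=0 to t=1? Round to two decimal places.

-3.60%

Change = (93.6 − 97.1) / 97.1 × 100
       = -3.5 / 97.1 × 100 = -3.6045%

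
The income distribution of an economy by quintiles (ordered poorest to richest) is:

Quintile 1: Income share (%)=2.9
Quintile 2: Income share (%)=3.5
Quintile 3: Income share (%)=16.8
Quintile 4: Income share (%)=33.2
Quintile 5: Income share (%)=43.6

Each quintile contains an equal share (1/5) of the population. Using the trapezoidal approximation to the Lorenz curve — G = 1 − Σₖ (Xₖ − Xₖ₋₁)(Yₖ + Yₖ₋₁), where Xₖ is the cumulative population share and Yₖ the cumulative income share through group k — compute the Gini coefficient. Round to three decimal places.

Cumulative income shares Yₖ: 0.0290, 0.0640, 0.2320, 0.5640, 1.0000
Σ (Xₖ−Xₖ₋₁)(Yₖ+Yₖ₋₁) = (1/5)(0.0290+0.0000) + (1/5)(0.0640+0.0290) + (1/5)(0.2320+0.0640) + (1/5)(0.5640+0.2320) + (1/5)(1.0000+0.5640)
  = 0.0058 + 0.0186 + 0.0592 + 0.1592 + 0.3128 = 0.5556
G = 1 − 0.5556 = 0.4444

0.444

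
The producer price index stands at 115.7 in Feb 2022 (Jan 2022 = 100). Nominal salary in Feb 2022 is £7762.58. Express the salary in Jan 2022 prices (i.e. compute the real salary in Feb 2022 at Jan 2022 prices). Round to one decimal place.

6709.2

Real = Nominal ÷ (Index/100) = 7762.58 ÷ (115.7/100)
     = 7762.58 ÷ 1.157 = 6709.2308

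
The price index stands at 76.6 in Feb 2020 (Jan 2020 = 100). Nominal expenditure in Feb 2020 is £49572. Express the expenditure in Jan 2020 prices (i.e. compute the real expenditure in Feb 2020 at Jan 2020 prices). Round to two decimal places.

Real = Nominal ÷ (Index/100) = 49572 ÷ (76.6/100)
     = 49572 ÷ 0.766 = 64715.4047

64715.40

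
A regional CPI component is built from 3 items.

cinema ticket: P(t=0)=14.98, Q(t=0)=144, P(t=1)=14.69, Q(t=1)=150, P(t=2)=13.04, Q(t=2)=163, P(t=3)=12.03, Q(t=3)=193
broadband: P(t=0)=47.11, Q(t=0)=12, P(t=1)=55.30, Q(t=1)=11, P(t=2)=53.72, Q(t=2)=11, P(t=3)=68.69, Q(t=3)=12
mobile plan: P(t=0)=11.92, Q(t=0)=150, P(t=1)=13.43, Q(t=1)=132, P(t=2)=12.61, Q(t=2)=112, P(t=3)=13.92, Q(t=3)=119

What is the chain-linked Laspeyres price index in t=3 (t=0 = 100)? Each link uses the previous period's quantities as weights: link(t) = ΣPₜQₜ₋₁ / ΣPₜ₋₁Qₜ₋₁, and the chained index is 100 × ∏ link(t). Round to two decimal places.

Link t=0→t=1:
ΣP(t=1)Q(t=0) = 14.69×144 + 55.30×12 + 13.43×150 = 2115.36 + 663.6 + 2014.5 = 4793.46
ΣP(t=0)Q(t=0) = 14.98×144 + 47.11×12 + 11.92×150 = 2157.12 + 565.32 + 1788 = 4510.44
link = 4793.46/4510.44 = 1.062748
Link t=1→t=2:
ΣP(t=2)Q(t=1) = 13.04×150 + 53.72×11 + 12.61×132 = 1956 + 590.92 + 1664.52 = 4211.44
ΣP(t=1)Q(t=1) = 14.69×150 + 55.30×11 + 13.43×132 = 2203.5 + 608.3 + 1772.76 = 4584.56
link = 4211.44/4584.56 = 0.918614
Link t=2→t=3:
ΣP(t=3)Q(t=2) = 12.03×163 + 68.69×11 + 13.92×112 = 1960.89 + 755.59 + 1559.04 = 4275.52
ΣP(t=2)Q(t=2) = 13.04×163 + 53.72×11 + 12.61×112 = 2125.52 + 590.92 + 1412.32 = 4128.76
link = 4275.52/4128.76 = 1.035546
Chained index = 100 × 1.062748 × 0.918614 × 1.035546 = 101.0956

101.10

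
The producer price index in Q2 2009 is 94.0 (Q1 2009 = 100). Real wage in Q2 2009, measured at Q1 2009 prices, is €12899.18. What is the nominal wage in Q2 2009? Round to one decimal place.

Nominal = Real × (Index/100) = 12899.18 × (94.0/100)
        = 12899.18 × 0.940 = 12125.2292

12125.2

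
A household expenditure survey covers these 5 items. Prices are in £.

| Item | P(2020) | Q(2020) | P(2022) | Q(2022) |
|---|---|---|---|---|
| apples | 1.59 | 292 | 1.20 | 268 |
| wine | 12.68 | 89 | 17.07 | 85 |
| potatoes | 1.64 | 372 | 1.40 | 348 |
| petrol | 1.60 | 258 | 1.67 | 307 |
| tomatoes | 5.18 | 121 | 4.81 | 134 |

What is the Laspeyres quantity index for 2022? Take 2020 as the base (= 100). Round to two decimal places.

100.54

Laspeyres quantity index uses base-period prices as weights.
ΣP(2020)·Q(2022) = 1.59×268 + 12.68×85 + 1.64×348 + 1.60×307 + 5.18×134 = 426.12 + 1077.8 + 570.72 + 491.2 + 694.12 = 3259.96
ΣP(2020)·Q(2020) = 1.59×292 + 12.68×89 + 1.64×372 + 1.60×258 + 5.18×121 = 464.28 + 1128.52 + 610.08 + 412.8 + 626.78 = 3242.46
Index = 3259.96 / 3242.46 × 100 = 100.5397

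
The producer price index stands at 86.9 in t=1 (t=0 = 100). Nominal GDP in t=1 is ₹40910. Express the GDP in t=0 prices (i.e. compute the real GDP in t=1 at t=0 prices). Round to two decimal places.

47077.10

Real = Nominal ÷ (Index/100) = 40910 ÷ (86.9/100)
     = 40910 ÷ 0.869 = 47077.1001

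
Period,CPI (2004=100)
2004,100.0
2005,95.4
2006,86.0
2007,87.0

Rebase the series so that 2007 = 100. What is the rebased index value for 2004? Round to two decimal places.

Rebased(2004) = 100.0 / 87.0 × 100 = 114.9425

114.94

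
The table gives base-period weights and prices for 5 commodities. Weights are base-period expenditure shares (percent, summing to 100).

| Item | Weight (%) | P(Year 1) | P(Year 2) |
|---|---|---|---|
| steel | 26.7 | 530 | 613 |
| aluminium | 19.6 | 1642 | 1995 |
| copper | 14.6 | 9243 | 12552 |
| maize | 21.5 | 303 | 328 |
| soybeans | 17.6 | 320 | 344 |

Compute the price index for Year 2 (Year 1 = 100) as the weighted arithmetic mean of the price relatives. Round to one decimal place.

steel: 26.7 × (613/530) = 26.7 × 1.156604 = 30.8813
aluminium: 19.6 × (1995/1642) = 19.6 × 1.214982 = 23.8136
copper: 14.6 × (12552/9243) = 14.6 × 1.358001 = 19.8268
maize: 21.5 × (328/303) = 21.5 × 1.082508 = 23.2739
soybeans: 17.6 × (344/320) = 17.6 × 1.075000 = 18.9200
Index = Σ wᵢ·(p₁ᵢ/p₀ᵢ) = 30.8813 + 23.8136 + 19.8268 + 23.2739 + 18.9200 = 116.7157

116.7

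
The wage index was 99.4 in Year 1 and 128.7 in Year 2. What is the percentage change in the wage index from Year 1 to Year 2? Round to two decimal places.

29.48%

Change = (128.7 − 99.4) / 99.4 × 100
       = 29.3 / 99.4 × 100 = 29.4769%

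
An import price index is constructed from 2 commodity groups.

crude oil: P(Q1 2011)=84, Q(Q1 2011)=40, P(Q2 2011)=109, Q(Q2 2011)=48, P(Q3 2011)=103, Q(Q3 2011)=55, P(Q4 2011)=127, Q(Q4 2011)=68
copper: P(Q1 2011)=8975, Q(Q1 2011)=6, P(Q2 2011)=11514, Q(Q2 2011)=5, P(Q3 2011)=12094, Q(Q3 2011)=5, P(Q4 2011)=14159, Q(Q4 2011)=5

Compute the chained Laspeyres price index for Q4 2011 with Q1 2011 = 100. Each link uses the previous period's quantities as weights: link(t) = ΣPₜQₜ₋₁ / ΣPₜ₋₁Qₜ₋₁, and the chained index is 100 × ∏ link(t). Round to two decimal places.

Link Q1 2011→Q2 2011:
ΣP(Q2 2011)Q(Q1 2011) = 109×40 + 11514×6 = 4360 + 69084 = 73444
ΣP(Q1 2011)Q(Q1 2011) = 84×40 + 8975×6 = 3360 + 53850 = 57210
link = 73444/57210 = 1.283762
Link Q2 2011→Q3 2011:
ΣP(Q3 2011)Q(Q2 2011) = 103×48 + 12094×5 = 4944 + 60470 = 65414
ΣP(Q2 2011)Q(Q2 2011) = 109×48 + 11514×5 = 5232 + 57570 = 62802
link = 65414/62802 = 1.041591
Link Q3 2011→Q4 2011:
ΣP(Q4 2011)Q(Q3 2011) = 127×55 + 14159×5 = 6985 + 70795 = 77780
ΣP(Q3 2011)Q(Q3 2011) = 103×55 + 12094×5 = 5665 + 60470 = 66135
link = 77780/66135 = 1.176079
Chained index = 100 × 1.283762 × 1.041591 × 1.176079 = 157.2600

157.26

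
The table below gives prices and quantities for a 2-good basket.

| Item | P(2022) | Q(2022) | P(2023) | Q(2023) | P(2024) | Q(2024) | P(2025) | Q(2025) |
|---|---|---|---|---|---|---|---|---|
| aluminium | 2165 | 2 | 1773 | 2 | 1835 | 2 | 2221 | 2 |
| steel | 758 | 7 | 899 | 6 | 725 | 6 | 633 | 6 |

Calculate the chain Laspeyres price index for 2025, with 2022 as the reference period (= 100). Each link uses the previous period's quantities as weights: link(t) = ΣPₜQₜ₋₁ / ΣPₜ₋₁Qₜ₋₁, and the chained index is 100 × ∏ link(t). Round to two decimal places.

94.11

Link 2022→2023:
ΣP(2023)Q(2022) = 1773×2 + 899×7 = 3546 + 6293 = 9839
ΣP(2022)Q(2022) = 2165×2 + 758×7 = 4330 + 5306 = 9636
link = 9839/9636 = 1.021067
Link 2023→2024:
ΣP(2024)Q(2023) = 1835×2 + 725×6 = 3670 + 4350 = 8020
ΣP(2023)Q(2023) = 1773×2 + 899×6 = 3546 + 5394 = 8940
link = 8020/8940 = 0.897092
Link 2024→2025:
ΣP(2025)Q(2024) = 2221×2 + 633×6 = 4442 + 3798 = 8240
ΣP(2024)Q(2024) = 1835×2 + 725×6 = 3670 + 4350 = 8020
link = 8240/8020 = 1.027431
Chained index = 100 × 1.021067 × 0.897092 × 1.027431 = 94.1118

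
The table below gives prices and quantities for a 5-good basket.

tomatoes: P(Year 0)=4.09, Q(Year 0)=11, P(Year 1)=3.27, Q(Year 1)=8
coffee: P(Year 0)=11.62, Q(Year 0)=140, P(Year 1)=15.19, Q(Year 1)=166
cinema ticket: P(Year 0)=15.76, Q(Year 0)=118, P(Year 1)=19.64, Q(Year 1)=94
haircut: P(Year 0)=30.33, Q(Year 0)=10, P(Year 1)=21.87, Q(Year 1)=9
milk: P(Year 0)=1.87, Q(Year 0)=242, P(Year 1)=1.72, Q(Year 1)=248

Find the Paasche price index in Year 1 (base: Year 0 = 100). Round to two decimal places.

120.04

Paasche price index uses current-period quantities as weights.
ΣP(Year 1)·Q(Year 1) = 3.27×8 + 15.19×166 + 19.64×94 + 21.87×9 + 1.72×248 = 26.16 + 2521.54 + 1846.16 + 196.83 + 426.56 = 5017.25
ΣP(Year 0)·Q(Year 1) = 4.09×8 + 11.62×166 + 15.76×94 + 30.33×9 + 1.87×248 = 32.72 + 1928.92 + 1481.44 + 272.97 + 463.76 = 4179.81
Index = 5017.25 / 4179.81 × 100 = 120.0354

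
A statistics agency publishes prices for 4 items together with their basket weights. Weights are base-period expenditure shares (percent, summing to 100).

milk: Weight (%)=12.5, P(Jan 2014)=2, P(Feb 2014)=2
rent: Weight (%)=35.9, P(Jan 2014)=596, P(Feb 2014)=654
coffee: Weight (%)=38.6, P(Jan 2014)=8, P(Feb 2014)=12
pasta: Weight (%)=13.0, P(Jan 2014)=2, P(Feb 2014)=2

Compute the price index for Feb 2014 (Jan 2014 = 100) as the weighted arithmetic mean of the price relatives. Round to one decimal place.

122.8

milk: 12.5 × (2/2) = 12.5 × 1.000000 = 12.5000
rent: 35.9 × (654/596) = 35.9 × 1.097315 = 39.3936
coffee: 38.6 × (12/8) = 38.6 × 1.500000 = 57.9000
pasta: 13.0 × (2/2) = 13.0 × 1.000000 = 13.0000
Index = Σ wᵢ·(p₁ᵢ/p₀ᵢ) = 12.5000 + 39.3936 + 57.9000 + 13.0000 = 122.7936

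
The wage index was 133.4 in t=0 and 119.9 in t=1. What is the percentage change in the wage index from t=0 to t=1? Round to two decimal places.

Change = (119.9 − 133.4) / 133.4 × 100
       = -13.5 / 133.4 × 100 = -10.1199%

-10.12%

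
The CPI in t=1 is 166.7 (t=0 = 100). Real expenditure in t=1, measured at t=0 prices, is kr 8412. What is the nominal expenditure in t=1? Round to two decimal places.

Nominal = Real × (Index/100) = 8412 × (166.7/100)
        = 8412 × 1.667 = 14022.8040

14022.80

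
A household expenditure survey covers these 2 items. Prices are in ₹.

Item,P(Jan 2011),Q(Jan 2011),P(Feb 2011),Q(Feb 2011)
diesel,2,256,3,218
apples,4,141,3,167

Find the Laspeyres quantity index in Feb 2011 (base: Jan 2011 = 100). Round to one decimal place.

102.6

Laspeyres quantity index uses base-period prices as weights.
ΣP(Jan 2011)·Q(Feb 2011) = 2×218 + 4×167 = 436 + 668 = 1104
ΣP(Jan 2011)·Q(Jan 2011) = 2×256 + 4×141 = 512 + 564 = 1076
Index = 1104 / 1076 × 100 = 102.6022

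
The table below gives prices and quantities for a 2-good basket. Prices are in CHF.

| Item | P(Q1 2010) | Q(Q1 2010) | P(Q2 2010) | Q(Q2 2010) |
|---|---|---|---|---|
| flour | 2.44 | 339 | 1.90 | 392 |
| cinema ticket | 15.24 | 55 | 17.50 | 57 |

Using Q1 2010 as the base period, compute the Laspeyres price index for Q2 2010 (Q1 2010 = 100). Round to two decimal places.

Laspeyres price index uses base-period quantities as weights.
ΣP(Q2 2010)·Q(Q1 2010) = 1.90×339 + 17.50×55 = 644.1 + 962.5 = 1606.6
ΣP(Q1 2010)·Q(Q1 2010) = 2.44×339 + 15.24×55 = 827.16 + 838.2 = 1665.36
Index = 1606.6 / 1665.36 × 100 = 96.4716

96.47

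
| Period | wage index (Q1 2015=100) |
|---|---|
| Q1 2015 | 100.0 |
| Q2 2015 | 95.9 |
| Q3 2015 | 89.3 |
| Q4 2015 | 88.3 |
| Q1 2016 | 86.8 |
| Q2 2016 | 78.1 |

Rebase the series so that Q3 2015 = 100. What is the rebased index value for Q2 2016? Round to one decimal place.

Rebased(Q2 2016) = 78.1 / 89.3 × 100 = 87.4580

87.5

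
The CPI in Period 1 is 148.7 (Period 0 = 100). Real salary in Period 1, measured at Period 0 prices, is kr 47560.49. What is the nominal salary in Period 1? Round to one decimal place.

70722.4

Nominal = Real × (Index/100) = 47560.49 × (148.7/100)
        = 47560.49 × 1.487 = 70722.4486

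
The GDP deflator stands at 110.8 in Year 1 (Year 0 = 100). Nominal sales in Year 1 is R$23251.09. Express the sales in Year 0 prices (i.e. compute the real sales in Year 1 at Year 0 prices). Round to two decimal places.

20984.74

Real = Nominal ÷ (Index/100) = 23251.09 ÷ (110.8/100)
     = 23251.09 ÷ 1.108 = 20984.7383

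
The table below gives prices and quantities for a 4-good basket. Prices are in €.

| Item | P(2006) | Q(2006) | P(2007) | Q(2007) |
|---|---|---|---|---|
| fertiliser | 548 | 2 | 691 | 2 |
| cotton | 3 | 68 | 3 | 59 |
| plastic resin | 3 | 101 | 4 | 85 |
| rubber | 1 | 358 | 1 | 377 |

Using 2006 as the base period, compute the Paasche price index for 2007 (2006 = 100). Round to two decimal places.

119.48

Paasche price index uses current-period quantities as weights.
ΣP(2007)·Q(2007) = 691×2 + 3×59 + 4×85 + 1×377 = 1382 + 177 + 340 + 377 = 2276
ΣP(2006)·Q(2007) = 548×2 + 3×59 + 3×85 + 1×377 = 1096 + 177 + 255 + 377 = 1905
Index = 2276 / 1905 × 100 = 119.4751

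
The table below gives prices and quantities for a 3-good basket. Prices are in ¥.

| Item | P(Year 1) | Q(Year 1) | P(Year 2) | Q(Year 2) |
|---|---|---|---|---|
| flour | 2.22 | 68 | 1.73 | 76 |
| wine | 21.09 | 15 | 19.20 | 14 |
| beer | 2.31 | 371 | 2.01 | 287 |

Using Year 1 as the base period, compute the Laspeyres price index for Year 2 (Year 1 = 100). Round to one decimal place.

86.9

Laspeyres price index uses base-period quantities as weights.
ΣP(Year 2)·Q(Year 1) = 1.73×68 + 19.20×15 + 2.01×371 = 117.64 + 288 + 745.71 = 1151.35
ΣP(Year 1)·Q(Year 1) = 2.22×68 + 21.09×15 + 2.31×371 = 150.96 + 316.35 + 857.01 = 1324.32
Index = 1151.35 / 1324.32 × 100 = 86.9390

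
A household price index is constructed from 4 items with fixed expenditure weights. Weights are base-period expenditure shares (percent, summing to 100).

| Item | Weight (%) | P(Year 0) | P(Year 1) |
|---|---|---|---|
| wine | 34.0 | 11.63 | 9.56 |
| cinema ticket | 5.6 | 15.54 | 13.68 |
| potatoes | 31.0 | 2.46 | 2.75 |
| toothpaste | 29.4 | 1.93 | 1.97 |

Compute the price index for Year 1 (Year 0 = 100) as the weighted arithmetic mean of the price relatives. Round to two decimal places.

97.54

wine: 34.0 × (9.56/11.63) = 34.0 × 0.822012 = 27.9484
cinema ticket: 5.6 × (13.68/15.54) = 5.6 × 0.880309 = 4.9297
potatoes: 31.0 × (2.75/2.46) = 31.0 × 1.117886 = 34.6545
toothpaste: 29.4 × (1.97/1.93) = 29.4 × 1.020725 = 30.0093
Index = Σ wᵢ·(p₁ᵢ/p₀ᵢ) = 27.9484 + 4.9297 + 34.6545 + 30.0093 = 97.5419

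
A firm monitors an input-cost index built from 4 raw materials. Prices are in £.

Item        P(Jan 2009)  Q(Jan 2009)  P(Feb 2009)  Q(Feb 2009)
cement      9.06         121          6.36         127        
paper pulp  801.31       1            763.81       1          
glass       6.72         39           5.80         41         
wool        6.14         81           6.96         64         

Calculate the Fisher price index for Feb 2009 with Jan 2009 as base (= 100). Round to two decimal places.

86.74

Laspeyres component (base-period weights):
ΣP(Feb 2009)Q(Jan 2009) = 6.36×121 + 763.81×1 + 5.80×39 + 6.96×81 = 769.56 + 763.81 + 226.2 + 563.76 = 2323.33
ΣP(Jan 2009)Q(Jan 2009) = 9.06×121 + 801.31×1 + 6.72×39 + 6.14×81 = 1096.26 + 801.31 + 262.08 + 497.34 = 2656.99
L = 2323.33 / 2656.99 × 100 = 87.4422
Paasche component (current-period weights):
ΣP(Feb 2009)Q(Feb 2009) = 6.36×127 + 763.81×1 + 5.80×41 + 6.96×64 = 807.72 + 763.81 + 237.8 + 445.44 = 2254.77
ΣP(Jan 2009)Q(Feb 2009) = 9.06×127 + 801.31×1 + 6.72×41 + 6.14×64 = 1150.62 + 801.31 + 275.52 + 392.96 = 2620.41
P = 2254.77 / 2620.41 × 100 = 86.0465
Fisher = √(L × P) = √(87.4422 × 86.0465) = 86.7415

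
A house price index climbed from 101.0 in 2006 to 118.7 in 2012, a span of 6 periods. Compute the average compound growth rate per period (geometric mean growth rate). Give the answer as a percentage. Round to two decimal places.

Growth factor = (118.7/101.0)^(1/6) = (1.175248)^(1/6) = 1.027279
Growth rate = 1.027279 − 1 = 0.027279 = 2.7279%

2.73%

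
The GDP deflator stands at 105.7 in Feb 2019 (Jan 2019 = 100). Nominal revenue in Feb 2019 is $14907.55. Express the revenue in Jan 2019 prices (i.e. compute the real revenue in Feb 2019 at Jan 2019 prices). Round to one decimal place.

14103.6

Real = Nominal ÷ (Index/100) = 14907.55 ÷ (105.7/100)
     = 14907.55 ÷ 1.057 = 14103.6424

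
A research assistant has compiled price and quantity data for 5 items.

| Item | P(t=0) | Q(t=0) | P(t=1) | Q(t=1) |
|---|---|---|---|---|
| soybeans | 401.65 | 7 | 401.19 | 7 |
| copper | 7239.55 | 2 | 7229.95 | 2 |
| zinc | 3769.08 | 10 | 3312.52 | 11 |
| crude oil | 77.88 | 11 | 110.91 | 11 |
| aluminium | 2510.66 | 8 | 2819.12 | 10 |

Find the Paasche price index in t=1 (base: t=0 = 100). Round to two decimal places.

Paasche price index uses current-period quantities as weights.
ΣP(t=1)·Q(t=1) = 401.19×7 + 7229.95×2 + 3312.52×11 + 110.91×11 + 2819.12×10 = 2808.33 + 14459.9 + 36437.72 + 1220.01 + 28191.2 = 83117.16
ΣP(t=0)·Q(t=1) = 401.65×7 + 7239.55×2 + 3769.08×11 + 77.88×11 + 2510.66×10 = 2811.55 + 14479.1 + 41459.88 + 856.68 + 25106.6 = 84713.81
Index = 83117.16 / 84713.81 × 100 = 98.1152

98.12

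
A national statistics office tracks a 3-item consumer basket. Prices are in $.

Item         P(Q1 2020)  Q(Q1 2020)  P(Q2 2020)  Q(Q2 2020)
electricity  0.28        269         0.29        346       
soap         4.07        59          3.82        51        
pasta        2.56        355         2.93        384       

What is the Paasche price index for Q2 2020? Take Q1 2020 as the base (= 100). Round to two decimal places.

Paasche price index uses current-period quantities as weights.
ΣP(Q2 2020)·Q(Q2 2020) = 0.29×346 + 3.82×51 + 2.93×384 = 100.34 + 194.82 + 1125.12 = 1420.28
ΣP(Q1 2020)·Q(Q2 2020) = 0.28×346 + 4.07×51 + 2.56×384 = 96.88 + 207.57 + 983.04 = 1287.49
Index = 1420.28 / 1287.49 × 100 = 110.3139

110.31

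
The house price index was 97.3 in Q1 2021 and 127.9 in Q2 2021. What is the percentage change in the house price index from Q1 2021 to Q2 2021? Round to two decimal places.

31.45%

Change = (127.9 − 97.3) / 97.3 × 100
       = 30.6 / 97.3 × 100 = 31.4491%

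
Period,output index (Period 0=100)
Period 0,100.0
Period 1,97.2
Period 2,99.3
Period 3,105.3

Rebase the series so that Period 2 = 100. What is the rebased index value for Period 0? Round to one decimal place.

100.7

Rebased(Period 0) = 100.0 / 99.3 × 100 = 100.7049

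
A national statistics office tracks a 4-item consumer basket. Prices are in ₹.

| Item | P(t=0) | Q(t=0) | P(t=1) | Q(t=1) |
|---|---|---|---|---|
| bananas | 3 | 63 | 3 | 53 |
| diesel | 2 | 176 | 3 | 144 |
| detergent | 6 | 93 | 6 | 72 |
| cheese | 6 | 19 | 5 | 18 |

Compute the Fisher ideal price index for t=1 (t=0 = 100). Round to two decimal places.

Laspeyres component (base-period weights):
ΣP(t=1)Q(t=0) = 3×63 + 3×176 + 6×93 + 5×19 = 189 + 528 + 558 + 95 = 1370
ΣP(t=0)Q(t=0) = 3×63 + 2×176 + 6×93 + 6×19 = 189 + 352 + 558 + 114 = 1213
L = 1370 / 1213 × 100 = 112.9431
Paasche component (current-period weights):
ΣP(t=1)Q(t=1) = 3×53 + 3×144 + 6×72 + 5×18 = 159 + 432 + 432 + 90 = 1113
ΣP(t=0)Q(t=1) = 3×53 + 2×144 + 6×72 + 6×18 = 159 + 288 + 432 + 108 = 987
P = 1113 / 987 × 100 = 112.7660
Fisher = √(L × P) = √(112.9431 × 112.7660) = 112.8545

112.85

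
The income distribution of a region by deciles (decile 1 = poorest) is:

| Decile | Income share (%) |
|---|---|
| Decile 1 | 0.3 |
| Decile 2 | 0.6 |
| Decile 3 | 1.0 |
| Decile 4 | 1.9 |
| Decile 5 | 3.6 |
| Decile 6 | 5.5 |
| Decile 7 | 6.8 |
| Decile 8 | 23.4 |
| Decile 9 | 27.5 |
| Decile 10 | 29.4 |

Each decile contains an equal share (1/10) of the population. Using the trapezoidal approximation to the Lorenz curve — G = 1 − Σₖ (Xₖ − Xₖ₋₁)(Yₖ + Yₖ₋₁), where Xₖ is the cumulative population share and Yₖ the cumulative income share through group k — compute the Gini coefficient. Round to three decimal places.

0.579

Cumulative income shares Yₖ: 0.0030, 0.0090, 0.0190, 0.0380, 0.0740, 0.1290, 0.1970, 0.4310, 0.7060, 1.0000
Σ (Xₖ−Xₖ₋₁)(Yₖ+Yₖ₋₁) = (1/10)(0.0030+0.0000) + (1/10)(0.0090+0.0030) + (1/10)(0.0190+0.0090) + (1/10)(0.0380+0.0190) + (1/10)(0.0740+0.0380) + (1/10)(0.1290+0.0740) + (1/10)(0.1970+0.1290) + (1/10)(0.4310+0.1970) + (1/10)(0.7060+0.4310) + (1/10)(1.0000+0.7060)
  = 0.0003 + 0.0012 + 0.0028 + 0.0057 + 0.0112 + 0.0203 + 0.0326 + 0.0628 + 0.1137 + 0.1706 = 0.4212
G = 1 − 0.4212 = 0.5788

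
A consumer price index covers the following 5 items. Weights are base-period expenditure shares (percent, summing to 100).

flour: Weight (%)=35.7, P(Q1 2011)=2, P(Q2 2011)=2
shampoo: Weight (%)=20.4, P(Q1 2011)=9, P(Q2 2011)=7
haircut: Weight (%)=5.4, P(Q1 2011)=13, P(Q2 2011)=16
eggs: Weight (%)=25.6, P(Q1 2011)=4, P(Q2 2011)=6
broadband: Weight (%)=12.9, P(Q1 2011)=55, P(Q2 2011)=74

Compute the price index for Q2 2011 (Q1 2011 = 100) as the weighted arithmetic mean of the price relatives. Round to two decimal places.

113.97

flour: 35.7 × (2/2) = 35.7 × 1.000000 = 35.7000
shampoo: 20.4 × (7/9) = 20.4 × 0.777778 = 15.8667
haircut: 5.4 × (16/13) = 5.4 × 1.230769 = 6.6462
eggs: 25.6 × (6/4) = 25.6 × 1.500000 = 38.4000
broadband: 12.9 × (74/55) = 12.9 × 1.345455 = 17.3564
Index = Σ wᵢ·(p₁ᵢ/p₀ᵢ) = 35.7000 + 15.8667 + 6.6462 + 38.4000 + 17.3564 = 113.9692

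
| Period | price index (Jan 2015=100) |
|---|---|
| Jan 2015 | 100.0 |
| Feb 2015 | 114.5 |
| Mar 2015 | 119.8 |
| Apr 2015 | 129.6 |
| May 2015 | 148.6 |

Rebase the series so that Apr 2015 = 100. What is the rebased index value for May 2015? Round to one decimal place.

Rebased(May 2015) = 148.6 / 129.6 × 100 = 114.6605

114.7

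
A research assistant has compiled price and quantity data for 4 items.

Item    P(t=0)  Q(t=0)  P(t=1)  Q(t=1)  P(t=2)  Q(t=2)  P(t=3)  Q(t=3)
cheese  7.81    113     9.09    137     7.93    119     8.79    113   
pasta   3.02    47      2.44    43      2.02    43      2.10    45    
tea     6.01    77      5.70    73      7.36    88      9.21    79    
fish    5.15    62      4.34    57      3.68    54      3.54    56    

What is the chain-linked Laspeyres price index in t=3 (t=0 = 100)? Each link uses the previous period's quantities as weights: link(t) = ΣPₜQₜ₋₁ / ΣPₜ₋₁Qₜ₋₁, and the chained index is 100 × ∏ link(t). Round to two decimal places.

111.23

Link t=0→t=1:
ΣP(t=1)Q(t=0) = 9.09×113 + 2.44×47 + 5.70×77 + 4.34×62 = 1027.17 + 114.68 + 438.9 + 269.08 = 1849.83
ΣP(t=0)Q(t=0) = 7.81×113 + 3.02×47 + 6.01×77 + 5.15×62 = 882.53 + 141.94 + 462.77 + 319.3 = 1806.54
link = 1849.83/1806.54 = 1.023963
Link t=1→t=2:
ΣP(t=2)Q(t=1) = 7.93×137 + 2.02×43 + 7.36×73 + 3.68×57 = 1086.41 + 86.86 + 537.28 + 209.76 = 1920.31
ΣP(t=1)Q(t=1) = 9.09×137 + 2.44×43 + 5.70×73 + 4.34×57 = 1245.33 + 104.92 + 416.1 + 247.38 = 2013.73
link = 1920.31/2013.73 = 0.953608
Link t=2→t=3:
ΣP(t=3)Q(t=2) = 8.79×119 + 2.10×43 + 9.21×88 + 3.54×54 = 1046.01 + 90.3 + 810.48 + 191.16 = 2137.95
ΣP(t=2)Q(t=2) = 7.93×119 + 2.02×43 + 7.36×88 + 3.68×54 = 943.67 + 86.86 + 647.68 + 198.72 = 1876.93
link = 2137.95/1876.93 = 1.139068
Chained index = 100 × 1.023963 × 0.953608 × 1.139068 = 111.2254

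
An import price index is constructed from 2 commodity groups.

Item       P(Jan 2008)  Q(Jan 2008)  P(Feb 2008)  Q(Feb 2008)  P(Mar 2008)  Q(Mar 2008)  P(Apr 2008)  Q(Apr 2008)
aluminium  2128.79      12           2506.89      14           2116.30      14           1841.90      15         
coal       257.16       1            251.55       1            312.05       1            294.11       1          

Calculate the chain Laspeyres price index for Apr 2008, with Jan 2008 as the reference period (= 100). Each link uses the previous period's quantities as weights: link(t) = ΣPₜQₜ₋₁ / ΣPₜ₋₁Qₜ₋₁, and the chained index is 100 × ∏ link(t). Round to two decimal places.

Link Jan 2008→Feb 2008:
ΣP(Feb 2008)Q(Jan 2008) = 2506.89×12 + 251.55×1 = 30082.68 + 251.55 = 30334.23
ΣP(Jan 2008)Q(Jan 2008) = 2128.79×12 + 257.16×1 = 25545.48 + 257.16 = 25802.64
link = 30334.23/25802.64 = 1.175625
Link Feb 2008→Mar 2008:
ΣP(Mar 2008)Q(Feb 2008) = 2116.30×14 + 312.05×1 = 29628.2 + 312.05 = 29940.25
ΣP(Feb 2008)Q(Feb 2008) = 2506.89×14 + 251.55×1 = 35096.46 + 251.55 = 35348.01
link = 29940.25/35348.01 = 0.847014
Link Mar 2008→Apr 2008:
ΣP(Apr 2008)Q(Mar 2008) = 1841.90×14 + 294.11×1 = 25786.6 + 294.11 = 26080.71
ΣP(Mar 2008)Q(Mar 2008) = 2116.30×14 + 312.05×1 = 29628.2 + 312.05 = 29940.25
link = 26080.71/29940.25 = 0.871092
Chained index = 100 × 1.175625 × 0.847014 × 0.871092 = 86.7408

86.74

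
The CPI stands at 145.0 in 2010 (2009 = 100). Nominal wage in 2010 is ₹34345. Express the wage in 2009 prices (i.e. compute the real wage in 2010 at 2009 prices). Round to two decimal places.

23686.21

Real = Nominal ÷ (Index/100) = 34345 ÷ (145.0/100)
     = 34345 ÷ 1.450 = 23686.2069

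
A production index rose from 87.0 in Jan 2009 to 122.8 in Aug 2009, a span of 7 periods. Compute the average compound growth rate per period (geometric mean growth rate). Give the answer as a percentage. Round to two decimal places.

Growth factor = (122.8/87.0)^(1/7) = (1.411494)^(1/7) = 1.050468
Growth rate = 1.050468 − 1 = 0.050468 = 5.0468%

5.05%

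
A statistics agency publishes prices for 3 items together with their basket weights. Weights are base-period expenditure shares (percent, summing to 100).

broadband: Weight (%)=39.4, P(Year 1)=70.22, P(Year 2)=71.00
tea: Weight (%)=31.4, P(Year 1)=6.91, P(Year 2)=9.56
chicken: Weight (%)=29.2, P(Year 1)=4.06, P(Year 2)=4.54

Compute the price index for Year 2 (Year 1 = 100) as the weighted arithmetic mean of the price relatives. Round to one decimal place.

115.9

broadband: 39.4 × (71.00/70.22) = 39.4 × 1.011108 = 39.8377
tea: 31.4 × (9.56/6.91) = 31.4 × 1.383502 = 43.4420
chicken: 29.2 × (4.54/4.06) = 29.2 × 1.118227 = 32.6522
Index = Σ wᵢ·(p₁ᵢ/p₀ᵢ) = 39.8377 + 43.4420 + 32.6522 = 115.9318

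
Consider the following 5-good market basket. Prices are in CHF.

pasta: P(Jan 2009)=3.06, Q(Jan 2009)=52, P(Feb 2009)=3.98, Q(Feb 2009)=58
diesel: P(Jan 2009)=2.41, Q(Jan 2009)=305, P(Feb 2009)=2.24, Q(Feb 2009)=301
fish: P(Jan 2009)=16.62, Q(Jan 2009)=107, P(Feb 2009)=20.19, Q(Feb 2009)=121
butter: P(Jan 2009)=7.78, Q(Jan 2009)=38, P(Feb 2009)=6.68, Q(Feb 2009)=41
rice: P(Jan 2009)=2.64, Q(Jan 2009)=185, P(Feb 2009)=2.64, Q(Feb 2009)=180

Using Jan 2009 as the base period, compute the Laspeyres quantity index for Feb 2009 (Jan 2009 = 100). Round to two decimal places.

Laspeyres quantity index uses base-period prices as weights.
ΣP(Jan 2009)·Q(Feb 2009) = 3.06×58 + 2.41×301 + 16.62×121 + 7.78×41 + 2.64×180 = 177.48 + 725.41 + 2011.02 + 318.98 + 475.2 = 3708.09
ΣP(Jan 2009)·Q(Jan 2009) = 3.06×52 + 2.41×305 + 16.62×107 + 7.78×38 + 2.64×185 = 159.12 + 735.05 + 1778.34 + 295.64 + 488.4 = 3456.55
Index = 3708.09 / 3456.55 × 100 = 107.2772

107.28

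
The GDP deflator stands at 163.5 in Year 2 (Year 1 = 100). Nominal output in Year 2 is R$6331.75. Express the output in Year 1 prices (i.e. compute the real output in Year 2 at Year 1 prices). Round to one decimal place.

3872.6

Real = Nominal ÷ (Index/100) = 6331.75 ÷ (163.5/100)
     = 6331.75 ÷ 1.635 = 3872.6300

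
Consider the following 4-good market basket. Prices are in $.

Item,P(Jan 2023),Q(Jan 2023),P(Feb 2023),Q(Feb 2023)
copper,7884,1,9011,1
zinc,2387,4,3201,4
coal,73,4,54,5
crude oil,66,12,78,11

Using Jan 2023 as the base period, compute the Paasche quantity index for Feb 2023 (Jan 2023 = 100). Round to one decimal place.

Paasche quantity index uses current-period prices as weights.
ΣP(Feb 2023)·Q(Feb 2023) = 9011×1 + 3201×4 + 54×5 + 78×11 = 9011 + 12804 + 270 + 858 = 22943
ΣP(Feb 2023)·Q(Jan 2023) = 9011×1 + 3201×4 + 54×4 + 78×12 = 9011 + 12804 + 216 + 936 = 22967
Index = 22943 / 22967 × 100 = 99.8955

99.9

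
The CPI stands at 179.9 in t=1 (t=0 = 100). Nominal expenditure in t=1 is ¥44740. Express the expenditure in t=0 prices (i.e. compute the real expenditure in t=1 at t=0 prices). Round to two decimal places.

24869.37

Real = Nominal ÷ (Index/100) = 44740 ÷ (179.9/100)
     = 44740 ÷ 1.799 = 24869.3719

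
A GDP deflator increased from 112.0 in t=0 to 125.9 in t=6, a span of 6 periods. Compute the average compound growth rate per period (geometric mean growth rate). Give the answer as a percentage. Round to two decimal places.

1.97%

Growth factor = (125.9/112.0)^(1/6) = (1.124107)^(1/6) = 1.019690
Growth rate = 1.019690 − 1 = 0.019690 = 1.9690%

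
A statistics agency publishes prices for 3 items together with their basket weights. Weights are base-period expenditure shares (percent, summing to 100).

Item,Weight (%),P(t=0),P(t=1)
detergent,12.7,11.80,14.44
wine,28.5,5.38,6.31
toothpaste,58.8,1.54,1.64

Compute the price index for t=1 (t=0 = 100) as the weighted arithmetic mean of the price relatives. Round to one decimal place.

detergent: 12.7 × (14.44/11.80) = 12.7 × 1.223729 = 15.5414
wine: 28.5 × (6.31/5.38) = 28.5 × 1.172862 = 33.4266
toothpaste: 58.8 × (1.64/1.54) = 58.8 × 1.064935 = 62.6182
Index = Σ wᵢ·(p₁ᵢ/p₀ᵢ) = 15.5414 + 33.4266 + 62.6182 = 111.5861

111.6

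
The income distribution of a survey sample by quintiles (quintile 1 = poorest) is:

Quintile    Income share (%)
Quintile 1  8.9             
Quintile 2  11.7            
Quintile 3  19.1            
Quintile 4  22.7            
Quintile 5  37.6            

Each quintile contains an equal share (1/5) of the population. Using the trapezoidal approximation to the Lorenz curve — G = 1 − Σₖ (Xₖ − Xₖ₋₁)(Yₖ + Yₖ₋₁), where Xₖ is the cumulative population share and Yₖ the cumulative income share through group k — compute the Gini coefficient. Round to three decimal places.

0.274

Cumulative income shares Yₖ: 0.0890, 0.2060, 0.3970, 0.6240, 1.0000
Σ (Xₖ−Xₖ₋₁)(Yₖ+Yₖ₋₁) = (1/5)(0.0890+0.0000) + (1/5)(0.2060+0.0890) + (1/5)(0.3970+0.2060) + (1/5)(0.6240+0.3970) + (1/5)(1.0000+0.6240)
  = 0.0178 + 0.0590 + 0.1206 + 0.2042 + 0.3248 = 0.7264
G = 1 − 0.7264 = 0.2736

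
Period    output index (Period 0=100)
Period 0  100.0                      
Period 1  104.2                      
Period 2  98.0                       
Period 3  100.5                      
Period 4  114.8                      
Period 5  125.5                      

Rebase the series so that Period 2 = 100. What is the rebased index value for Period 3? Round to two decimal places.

102.55

Rebased(Period 3) = 100.5 / 98.0 × 100 = 102.5510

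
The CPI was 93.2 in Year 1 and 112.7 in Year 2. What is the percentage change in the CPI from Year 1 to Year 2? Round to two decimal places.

Change = (112.7 − 93.2) / 93.2 × 100
       = 19.5 / 93.2 × 100 = 20.9227%

20.92%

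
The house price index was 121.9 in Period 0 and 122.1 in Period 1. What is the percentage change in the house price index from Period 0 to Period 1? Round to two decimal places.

Change = (122.1 − 121.9) / 121.9 × 100
       = 0.2 / 121.9 × 100 = 0.1641%

0.16%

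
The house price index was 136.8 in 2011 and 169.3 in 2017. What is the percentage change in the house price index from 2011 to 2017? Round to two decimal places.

Change = (169.3 − 136.8) / 136.8 × 100
       = 32.5 / 136.8 × 100 = 23.7573%

23.76%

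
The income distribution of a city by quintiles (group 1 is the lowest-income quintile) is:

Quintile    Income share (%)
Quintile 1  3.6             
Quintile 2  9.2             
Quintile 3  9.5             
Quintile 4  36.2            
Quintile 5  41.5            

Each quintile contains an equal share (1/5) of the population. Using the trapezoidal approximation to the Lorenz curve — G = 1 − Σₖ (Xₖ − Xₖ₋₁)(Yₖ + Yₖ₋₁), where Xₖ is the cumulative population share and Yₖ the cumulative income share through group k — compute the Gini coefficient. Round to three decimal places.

Cumulative income shares Yₖ: 0.0360, 0.1280, 0.2230, 0.5850, 1.0000
Σ (Xₖ−Xₖ₋₁)(Yₖ+Yₖ₋₁) = (1/5)(0.0360+0.0000) + (1/5)(0.1280+0.0360) + (1/5)(0.2230+0.1280) + (1/5)(0.5850+0.2230) + (1/5)(1.0000+0.5850)
  = 0.0072 + 0.0328 + 0.0702 + 0.1616 + 0.3170 = 0.5888
G = 1 − 0.5888 = 0.4112

0.411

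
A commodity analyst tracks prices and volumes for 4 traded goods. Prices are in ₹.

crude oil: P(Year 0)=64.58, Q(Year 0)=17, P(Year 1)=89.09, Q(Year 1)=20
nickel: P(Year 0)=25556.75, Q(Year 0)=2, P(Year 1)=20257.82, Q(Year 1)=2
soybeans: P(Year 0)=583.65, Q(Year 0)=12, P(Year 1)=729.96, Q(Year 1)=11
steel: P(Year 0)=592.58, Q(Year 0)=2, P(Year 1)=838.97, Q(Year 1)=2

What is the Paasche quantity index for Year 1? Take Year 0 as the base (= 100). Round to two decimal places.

Paasche quantity index uses current-period prices as weights.
ΣP(Year 1)·Q(Year 1) = 89.09×20 + 20257.82×2 + 729.96×11 + 838.97×2 = 1781.8 + 40515.64 + 8029.56 + 1677.94 = 52004.94
ΣP(Year 1)·Q(Year 0) = 89.09×17 + 20257.82×2 + 729.96×12 + 838.97×2 = 1514.53 + 40515.64 + 8759.52 + 1677.94 = 52467.63
Index = 52004.94 / 52467.63 × 100 = 99.1181

99.12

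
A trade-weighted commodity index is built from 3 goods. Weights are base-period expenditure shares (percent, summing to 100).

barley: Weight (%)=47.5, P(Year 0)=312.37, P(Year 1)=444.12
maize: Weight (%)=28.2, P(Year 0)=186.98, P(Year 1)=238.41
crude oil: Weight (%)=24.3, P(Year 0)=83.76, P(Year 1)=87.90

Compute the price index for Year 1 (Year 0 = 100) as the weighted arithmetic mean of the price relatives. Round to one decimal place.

129.0

barley: 47.5 × (444.12/312.37) = 47.5 × 1.421775 = 67.5343
maize: 28.2 × (238.41/186.98) = 28.2 × 1.275056 = 35.9566
crude oil: 24.3 × (87.90/83.76) = 24.3 × 1.049427 = 25.5011
Index = Σ wᵢ·(p₁ᵢ/p₀ᵢ) = 67.5343 + 35.9566 + 25.5011 = 128.9920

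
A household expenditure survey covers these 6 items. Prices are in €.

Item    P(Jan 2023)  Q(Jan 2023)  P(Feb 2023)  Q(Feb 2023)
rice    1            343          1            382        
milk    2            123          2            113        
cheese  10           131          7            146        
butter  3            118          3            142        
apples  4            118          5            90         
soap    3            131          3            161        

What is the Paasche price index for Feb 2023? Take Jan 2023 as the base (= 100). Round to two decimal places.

89.57

Paasche price index uses current-period quantities as weights.
ΣP(Feb 2023)·Q(Feb 2023) = 1×382 + 2×113 + 7×146 + 3×142 + 5×90 + 3×161 = 382 + 226 + 1022 + 426 + 450 + 483 = 2989
ΣP(Jan 2023)·Q(Feb 2023) = 1×382 + 2×113 + 10×146 + 3×142 + 4×90 + 3×161 = 382 + 226 + 1460 + 426 + 360 + 483 = 3337
Index = 2989 / 3337 × 100 = 89.5715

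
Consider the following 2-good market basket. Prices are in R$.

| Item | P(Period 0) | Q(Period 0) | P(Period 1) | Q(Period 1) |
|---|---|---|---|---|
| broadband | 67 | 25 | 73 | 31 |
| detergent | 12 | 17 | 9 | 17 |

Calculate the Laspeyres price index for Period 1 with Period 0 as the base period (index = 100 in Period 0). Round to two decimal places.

Laspeyres price index uses base-period quantities as weights.
ΣP(Period 1)·Q(Period 0) = 73×25 + 9×17 = 1825 + 153 = 1978
ΣP(Period 0)·Q(Period 0) = 67×25 + 12×17 = 1675 + 204 = 1879
Index = 1978 / 1879 × 100 = 105.2688

105.27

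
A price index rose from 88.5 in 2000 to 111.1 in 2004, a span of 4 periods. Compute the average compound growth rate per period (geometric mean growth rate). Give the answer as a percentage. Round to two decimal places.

5.85%

Growth factor = (111.1/88.5)^(1/4) = (1.255367)^(1/4) = 1.058504
Growth rate = 1.058504 − 1 = 0.058504 = 5.8504%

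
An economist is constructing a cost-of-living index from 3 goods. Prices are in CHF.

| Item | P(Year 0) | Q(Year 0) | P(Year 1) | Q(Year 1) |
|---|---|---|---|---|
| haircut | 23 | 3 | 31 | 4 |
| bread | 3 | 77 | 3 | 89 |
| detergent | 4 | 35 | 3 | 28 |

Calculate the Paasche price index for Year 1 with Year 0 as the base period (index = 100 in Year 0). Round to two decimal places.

100.85

Paasche price index uses current-period quantities as weights.
ΣP(Year 1)·Q(Year 1) = 31×4 + 3×89 + 3×28 = 124 + 267 + 84 = 475
ΣP(Year 0)·Q(Year 1) = 23×4 + 3×89 + 4×28 = 92 + 267 + 112 = 471
Index = 475 / 471 × 100 = 100.8493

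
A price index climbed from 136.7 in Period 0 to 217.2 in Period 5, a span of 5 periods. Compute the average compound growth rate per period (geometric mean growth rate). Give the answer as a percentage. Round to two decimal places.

Growth factor = (217.2/136.7)^(1/5) = (1.588881)^(1/5) = 1.097029
Growth rate = 1.097029 − 1 = 0.097029 = 9.7029%

9.70%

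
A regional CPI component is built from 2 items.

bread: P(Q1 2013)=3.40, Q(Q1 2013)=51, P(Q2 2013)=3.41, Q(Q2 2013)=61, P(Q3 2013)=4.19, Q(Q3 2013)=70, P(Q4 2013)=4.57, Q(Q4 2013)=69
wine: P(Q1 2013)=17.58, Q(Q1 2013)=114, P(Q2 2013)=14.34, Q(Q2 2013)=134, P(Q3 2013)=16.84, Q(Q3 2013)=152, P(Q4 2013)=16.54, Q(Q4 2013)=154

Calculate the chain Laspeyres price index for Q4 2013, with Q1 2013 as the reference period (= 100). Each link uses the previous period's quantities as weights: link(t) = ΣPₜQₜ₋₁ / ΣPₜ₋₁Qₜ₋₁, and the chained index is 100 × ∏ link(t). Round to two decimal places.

Link Q1 2013→Q2 2013:
ΣP(Q2 2013)Q(Q1 2013) = 3.41×51 + 14.34×114 = 173.91 + 1634.76 = 1808.67
ΣP(Q1 2013)Q(Q1 2013) = 3.40×51 + 17.58×114 = 173.4 + 2004.12 = 2177.52
link = 1808.67/2177.52 = 0.830610
Link Q2 2013→Q3 2013:
ΣP(Q3 2013)Q(Q2 2013) = 4.19×61 + 16.84×134 = 255.59 + 2256.56 = 2512.15
ΣP(Q2 2013)Q(Q2 2013) = 3.41×61 + 14.34×134 = 208.01 + 1921.56 = 2129.57
link = 2512.15/2129.57 = 1.179651
Link Q3 2013→Q4 2013:
ΣP(Q4 2013)Q(Q3 2013) = 4.57×70 + 16.54×152 = 319.9 + 2514.08 = 2833.98
ΣP(Q3 2013)Q(Q3 2013) = 4.19×70 + 16.84×152 = 293.3 + 2559.68 = 2852.98
link = 2833.98/2852.98 = 0.993340
Chained index = 100 × 0.830610 × 1.179651 × 0.993340 = 97.3305

97.33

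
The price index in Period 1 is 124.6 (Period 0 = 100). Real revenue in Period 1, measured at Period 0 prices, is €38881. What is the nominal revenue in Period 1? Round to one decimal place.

48445.7

Nominal = Real × (Index/100) = 38881 × (124.6/100)
        = 38881 × 1.246 = 48445.7260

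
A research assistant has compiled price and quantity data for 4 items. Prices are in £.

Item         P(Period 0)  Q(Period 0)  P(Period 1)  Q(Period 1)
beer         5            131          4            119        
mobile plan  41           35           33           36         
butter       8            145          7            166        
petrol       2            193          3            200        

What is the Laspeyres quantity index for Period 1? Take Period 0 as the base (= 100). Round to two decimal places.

Laspeyres quantity index uses base-period prices as weights.
ΣP(Period 0)·Q(Period 1) = 5×119 + 41×36 + 8×166 + 2×200 = 595 + 1476 + 1328 + 400 = 3799
ΣP(Period 0)·Q(Period 0) = 5×131 + 41×35 + 8×145 + 2×193 = 655 + 1435 + 1160 + 386 = 3636
Index = 3799 / 3636 × 100 = 104.4829

104.48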